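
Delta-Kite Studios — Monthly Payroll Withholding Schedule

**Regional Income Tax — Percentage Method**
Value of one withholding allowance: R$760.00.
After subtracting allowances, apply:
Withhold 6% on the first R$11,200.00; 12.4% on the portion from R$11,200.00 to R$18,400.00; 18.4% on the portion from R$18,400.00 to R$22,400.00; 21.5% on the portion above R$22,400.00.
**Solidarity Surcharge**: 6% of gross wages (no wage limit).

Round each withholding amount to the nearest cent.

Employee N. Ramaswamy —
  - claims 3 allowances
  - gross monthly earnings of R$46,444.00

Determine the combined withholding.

Regional Income Tax: taxable = R$46,444.00 − 3×R$760.00 = R$44,164.00
  R$2,300.80 + 21.5% × (R$44,164.00 − R$22,400.00) = R$2,300.80 + 21.5% × R$21,764.00 = R$6,980.06
Solidarity Surcharge: 6% × R$46,444.00 = R$2,786.64
Total: R$6,980.06 + R$2,786.64 = R$9,766.70

R$9,766.70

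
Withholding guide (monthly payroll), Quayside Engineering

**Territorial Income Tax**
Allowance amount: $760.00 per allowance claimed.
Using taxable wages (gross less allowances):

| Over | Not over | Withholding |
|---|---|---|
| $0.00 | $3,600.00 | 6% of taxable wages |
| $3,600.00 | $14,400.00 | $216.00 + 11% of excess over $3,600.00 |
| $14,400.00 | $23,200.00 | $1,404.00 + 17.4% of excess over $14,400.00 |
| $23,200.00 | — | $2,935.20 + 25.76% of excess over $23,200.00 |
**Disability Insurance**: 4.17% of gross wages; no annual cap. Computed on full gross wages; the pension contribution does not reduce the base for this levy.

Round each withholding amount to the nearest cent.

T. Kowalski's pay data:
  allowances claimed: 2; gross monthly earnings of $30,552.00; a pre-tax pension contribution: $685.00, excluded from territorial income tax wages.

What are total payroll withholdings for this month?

$5,535.09

Territorial Income Tax: taxable = $30,552.00 − $685.00 − 2×$760.00 = $28,347.00
  $2,935.20 + 25.76% × ($28,347.00 − $23,200.00) = $2,935.20 + 25.76% × $5,147.00 = $4,261.07
Disability Insurance: 4.17% × $30,552.00 = $1,274.02
Total: $4,261.07 + $1,274.02 = $5,535.09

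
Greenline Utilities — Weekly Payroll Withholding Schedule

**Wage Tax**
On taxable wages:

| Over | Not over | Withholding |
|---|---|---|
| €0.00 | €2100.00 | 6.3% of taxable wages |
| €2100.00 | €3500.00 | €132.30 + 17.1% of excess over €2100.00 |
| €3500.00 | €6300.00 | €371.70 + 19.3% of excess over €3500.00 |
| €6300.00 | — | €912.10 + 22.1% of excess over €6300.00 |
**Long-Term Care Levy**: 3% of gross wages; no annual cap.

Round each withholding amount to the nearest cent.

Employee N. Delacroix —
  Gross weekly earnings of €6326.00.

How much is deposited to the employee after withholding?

€5218.37

Wage Tax: taxable = €6326.00
  €912.10 + 22.1% × (€6326.00 − €6300.00) = €912.10 + 22.1% × €26.00 = €917.85
Long-Term Care Levy: 3% × €6326.00 = €189.78
Total withheld: €917.85 + €189.78 = €1107.63
Net pay: €6326.00 − €1107.63 = €5218.37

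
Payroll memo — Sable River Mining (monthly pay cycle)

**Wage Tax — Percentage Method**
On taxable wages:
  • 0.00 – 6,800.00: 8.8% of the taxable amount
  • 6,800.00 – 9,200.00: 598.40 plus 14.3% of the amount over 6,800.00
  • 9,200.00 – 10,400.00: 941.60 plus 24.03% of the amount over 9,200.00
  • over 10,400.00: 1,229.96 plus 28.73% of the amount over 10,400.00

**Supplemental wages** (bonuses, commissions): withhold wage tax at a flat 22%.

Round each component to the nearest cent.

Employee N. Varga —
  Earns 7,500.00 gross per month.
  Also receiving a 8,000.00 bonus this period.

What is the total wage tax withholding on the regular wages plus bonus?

2,458.50

Wage Tax: taxable = 7,500.00
  598.40 + 14.3% × (7,500.00 − 6,800.00) = 598.40 + 14.3% × 700.00 = 698.50
Supplemental (22% flat on bonus): 22% × 8,000.00 = 1,760.00
Total wage tax: 698.50 + 1,760.00 = 2,458.50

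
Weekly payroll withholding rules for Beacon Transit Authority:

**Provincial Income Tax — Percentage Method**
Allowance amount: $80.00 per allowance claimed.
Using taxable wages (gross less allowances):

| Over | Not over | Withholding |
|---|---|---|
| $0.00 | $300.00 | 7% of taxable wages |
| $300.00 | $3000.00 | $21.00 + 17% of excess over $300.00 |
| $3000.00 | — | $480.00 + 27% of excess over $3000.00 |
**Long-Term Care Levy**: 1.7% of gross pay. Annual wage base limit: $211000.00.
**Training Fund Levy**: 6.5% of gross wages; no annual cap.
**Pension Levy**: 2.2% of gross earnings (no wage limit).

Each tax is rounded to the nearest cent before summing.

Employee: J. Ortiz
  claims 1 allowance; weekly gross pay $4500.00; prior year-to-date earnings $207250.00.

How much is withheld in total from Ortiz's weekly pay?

Provincial Income Tax: taxable = $4500.00 − 1×$80.00 = $4420.00
  $480.00 + 27% × ($4420.00 − $3000.00) = $480.00 + 27% × $1420.00 = $863.40
Long-Term Care Levy: cap $211000.00 − YTD $207250.00 = $3750.00 subject; 1.7% × $3750.00 = $63.75
Training Fund Levy: 6.5% × $4500.00 = $292.50
Pension Levy: 2.2% × $4500.00 = $99.00
Total: $863.40 + $63.75 + $292.50 + $99.00 = $1318.65

$1318.65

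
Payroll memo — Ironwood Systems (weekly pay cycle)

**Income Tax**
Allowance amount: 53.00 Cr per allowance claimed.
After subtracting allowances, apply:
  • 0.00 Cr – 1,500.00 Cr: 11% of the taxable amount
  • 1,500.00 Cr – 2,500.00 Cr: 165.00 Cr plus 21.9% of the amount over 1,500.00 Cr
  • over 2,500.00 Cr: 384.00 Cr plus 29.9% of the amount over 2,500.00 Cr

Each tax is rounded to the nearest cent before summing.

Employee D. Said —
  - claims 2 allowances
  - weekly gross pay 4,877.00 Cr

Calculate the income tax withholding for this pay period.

1,063.03 Cr

Income Tax: taxable = 4,877.00 Cr − 2×53.00 Cr = 4,771.00 Cr
  384.00 Cr + 29.9% × (4,771.00 Cr − 2,500.00 Cr) = 384.00 Cr + 29.9% × 2,271.00 Cr = 1,063.03 Cr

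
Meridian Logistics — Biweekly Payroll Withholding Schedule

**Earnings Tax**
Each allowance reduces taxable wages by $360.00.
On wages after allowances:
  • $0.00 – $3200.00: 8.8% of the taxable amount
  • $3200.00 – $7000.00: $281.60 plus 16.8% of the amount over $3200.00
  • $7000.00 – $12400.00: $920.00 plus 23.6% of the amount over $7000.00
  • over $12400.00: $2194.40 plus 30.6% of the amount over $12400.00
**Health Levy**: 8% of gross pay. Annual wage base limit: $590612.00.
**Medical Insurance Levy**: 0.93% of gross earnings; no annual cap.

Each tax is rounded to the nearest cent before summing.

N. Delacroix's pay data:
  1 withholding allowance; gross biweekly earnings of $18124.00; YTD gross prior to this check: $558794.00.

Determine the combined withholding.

$5454.25

Earnings Tax: taxable = $18124.00 − 1×$360.00 = $17764.00
  $2194.40 + 30.6% × ($17764.00 − $12400.00) = $2194.40 + 30.6% × $5364.00 = $3835.78
Health Levy: 8% × $18124.00 = $1449.92
Medical Insurance Levy: 0.93% × $18124.00 = $168.55
Total: $3835.78 + $1449.92 + $168.55 = $5454.25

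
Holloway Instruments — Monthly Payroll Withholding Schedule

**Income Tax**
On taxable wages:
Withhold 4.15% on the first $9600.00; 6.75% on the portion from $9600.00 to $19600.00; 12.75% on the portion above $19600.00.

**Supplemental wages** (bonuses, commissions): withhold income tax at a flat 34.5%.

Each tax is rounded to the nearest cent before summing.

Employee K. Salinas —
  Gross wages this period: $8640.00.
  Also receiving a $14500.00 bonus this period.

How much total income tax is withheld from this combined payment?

Income Tax: taxable = $8640.00
  4.15% × $8640.00 = $358.56
Supplemental (34.5% flat on bonus): 34.5% × $14500.00 = $5002.50
Total income tax: $358.56 + $5002.50 = $5361.06

$5361.06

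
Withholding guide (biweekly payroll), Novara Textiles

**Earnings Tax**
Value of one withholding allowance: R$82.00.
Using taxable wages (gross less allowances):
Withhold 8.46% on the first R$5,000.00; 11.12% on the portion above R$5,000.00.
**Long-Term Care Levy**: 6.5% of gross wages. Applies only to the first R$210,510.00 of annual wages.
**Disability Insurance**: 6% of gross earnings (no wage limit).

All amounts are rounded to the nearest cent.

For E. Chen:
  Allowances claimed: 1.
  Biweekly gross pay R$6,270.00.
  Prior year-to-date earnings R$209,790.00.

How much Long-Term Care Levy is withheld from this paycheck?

Long-Term Care Levy: cap R$210,510.00 − YTD R$209,790.00 = R$720.00 subject; 6.5% × R$720.00 = R$46.80

R$46.80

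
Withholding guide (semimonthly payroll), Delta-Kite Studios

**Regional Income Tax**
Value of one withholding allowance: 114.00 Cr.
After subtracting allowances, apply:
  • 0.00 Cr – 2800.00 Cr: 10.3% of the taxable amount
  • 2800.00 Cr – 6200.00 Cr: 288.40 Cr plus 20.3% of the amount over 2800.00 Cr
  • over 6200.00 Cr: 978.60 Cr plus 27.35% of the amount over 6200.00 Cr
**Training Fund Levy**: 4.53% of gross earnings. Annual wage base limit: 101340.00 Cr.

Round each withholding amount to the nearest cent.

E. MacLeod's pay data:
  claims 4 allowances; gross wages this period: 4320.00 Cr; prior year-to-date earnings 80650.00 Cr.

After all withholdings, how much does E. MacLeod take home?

Regional Income Tax: taxable = 4320.00 Cr − 4×114.00 Cr = 3864.00 Cr
  288.40 Cr + 20.3% × (3864.00 Cr − 2800.00 Cr) = 288.40 Cr + 20.3% × 1064.00 Cr = 504.39 Cr
Training Fund Levy: 4.53% × 4320.00 Cr = 195.70 Cr
Total withheld: 504.39 Cr + 195.70 Cr = 700.09 Cr
Net pay: 4320.00 Cr − 700.09 Cr = 3619.91 Cr

3619.91 Cr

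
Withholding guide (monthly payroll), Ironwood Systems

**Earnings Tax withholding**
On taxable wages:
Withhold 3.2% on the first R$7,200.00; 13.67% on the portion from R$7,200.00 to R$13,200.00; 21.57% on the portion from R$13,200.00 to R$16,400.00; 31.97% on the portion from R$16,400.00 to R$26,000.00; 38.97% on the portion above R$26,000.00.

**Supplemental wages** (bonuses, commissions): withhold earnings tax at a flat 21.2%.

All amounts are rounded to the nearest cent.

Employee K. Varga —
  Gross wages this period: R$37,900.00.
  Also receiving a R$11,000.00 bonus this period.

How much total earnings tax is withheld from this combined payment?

R$11,779.39

Earnings Tax: taxable = R$37,900.00
  R$4,809.96 + 38.97% × (R$37,900.00 − R$26,000.00) = R$4,809.96 + 38.97% × R$11,900.00 = R$9,447.39
Supplemental (21.2% flat on bonus): 21.2% × R$11,000.00 = R$2,332.00
Total earnings tax: R$9,447.39 + R$2,332.00 = R$11,779.39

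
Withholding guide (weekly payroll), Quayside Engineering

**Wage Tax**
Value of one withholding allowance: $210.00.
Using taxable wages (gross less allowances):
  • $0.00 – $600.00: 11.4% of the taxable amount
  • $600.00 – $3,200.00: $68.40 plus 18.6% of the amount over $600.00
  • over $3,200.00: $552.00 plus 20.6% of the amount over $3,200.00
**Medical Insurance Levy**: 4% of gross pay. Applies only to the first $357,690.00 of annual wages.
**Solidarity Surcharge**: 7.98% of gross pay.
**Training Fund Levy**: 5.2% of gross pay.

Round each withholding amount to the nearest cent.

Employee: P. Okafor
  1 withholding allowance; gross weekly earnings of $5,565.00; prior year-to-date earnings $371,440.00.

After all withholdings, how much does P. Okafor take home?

Wage Tax: taxable = $5,565.00 − 1×$210.00 = $5,355.00
  $552.00 + 20.6% × ($5,355.00 − $3,200.00) = $552.00 + 20.6% × $2,155.00 = $995.93
Medical Insurance Levy: YTD $371,440.00 ≥ cap $357,690.00 → $0.00
Solidarity Surcharge: 7.98% × $5,565.00 = $444.09
Training Fund Levy: 5.2% × $5,565.00 = $289.38
Total withheld: $995.93 + $0.00 + $444.09 + $289.38 = $1,729.40
Net pay: $5,565.00 − $1,729.40 = $3,835.60

$3,835.60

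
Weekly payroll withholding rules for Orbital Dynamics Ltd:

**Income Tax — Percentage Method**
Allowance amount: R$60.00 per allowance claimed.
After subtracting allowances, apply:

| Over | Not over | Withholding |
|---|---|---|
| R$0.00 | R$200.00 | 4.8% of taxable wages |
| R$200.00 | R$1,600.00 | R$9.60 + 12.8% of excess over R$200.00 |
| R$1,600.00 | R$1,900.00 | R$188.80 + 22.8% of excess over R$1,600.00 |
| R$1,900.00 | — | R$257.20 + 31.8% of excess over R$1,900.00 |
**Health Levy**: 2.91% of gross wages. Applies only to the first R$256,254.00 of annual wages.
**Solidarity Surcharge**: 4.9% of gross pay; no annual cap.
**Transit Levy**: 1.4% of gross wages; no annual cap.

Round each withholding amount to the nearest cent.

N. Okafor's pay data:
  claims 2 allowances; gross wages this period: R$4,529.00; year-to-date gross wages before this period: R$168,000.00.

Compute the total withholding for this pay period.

R$1,472.18

Income Tax: taxable = R$4,529.00 − 2×R$60.00 = R$4,409.00
  R$257.20 + 31.8% × (R$4,409.00 − R$1,900.00) = R$257.20 + 31.8% × R$2,509.00 = R$1,055.06
Health Levy: 2.91% × R$4,529.00 = R$131.79
Solidarity Surcharge: 4.9% × R$4,529.00 = R$221.92
Transit Levy: 1.4% × R$4,529.00 = R$63.41
Total: R$1,055.06 + R$131.79 + R$221.92 + R$63.41 = R$1,472.18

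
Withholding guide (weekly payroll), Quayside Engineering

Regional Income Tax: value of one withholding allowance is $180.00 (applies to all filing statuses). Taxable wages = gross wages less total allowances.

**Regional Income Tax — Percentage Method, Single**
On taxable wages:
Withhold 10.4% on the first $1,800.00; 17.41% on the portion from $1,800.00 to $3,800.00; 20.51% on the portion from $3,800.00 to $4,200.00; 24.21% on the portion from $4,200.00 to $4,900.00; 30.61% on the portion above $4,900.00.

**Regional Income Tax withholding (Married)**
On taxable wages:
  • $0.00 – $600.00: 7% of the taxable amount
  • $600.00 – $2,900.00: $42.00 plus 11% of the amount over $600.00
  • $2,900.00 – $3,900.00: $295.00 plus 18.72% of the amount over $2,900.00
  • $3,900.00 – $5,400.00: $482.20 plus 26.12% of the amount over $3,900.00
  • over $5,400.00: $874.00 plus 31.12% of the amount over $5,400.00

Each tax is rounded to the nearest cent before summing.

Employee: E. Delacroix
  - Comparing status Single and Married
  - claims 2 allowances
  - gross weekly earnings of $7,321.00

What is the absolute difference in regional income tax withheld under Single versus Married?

$58.00

Regional Income Tax (Single): taxable = $7,321.00 − 2×$180.00 = $6,961.00
  $786.91 + 30.61% × ($6,961.00 − $4,900.00) = $786.91 + 30.61% × $2,061.00 = $1,417.78
Regional Income Tax (Married): taxable = $7,321.00 − 2×$180.00 = $6,961.00
  $874.00 + 31.12% × ($6,961.00 − $5,400.00) = $874.00 + 31.12% × $1,561.00 = $1,359.78
Difference: |$1,417.78 − $1,359.78| = $58.00 (higher under Single)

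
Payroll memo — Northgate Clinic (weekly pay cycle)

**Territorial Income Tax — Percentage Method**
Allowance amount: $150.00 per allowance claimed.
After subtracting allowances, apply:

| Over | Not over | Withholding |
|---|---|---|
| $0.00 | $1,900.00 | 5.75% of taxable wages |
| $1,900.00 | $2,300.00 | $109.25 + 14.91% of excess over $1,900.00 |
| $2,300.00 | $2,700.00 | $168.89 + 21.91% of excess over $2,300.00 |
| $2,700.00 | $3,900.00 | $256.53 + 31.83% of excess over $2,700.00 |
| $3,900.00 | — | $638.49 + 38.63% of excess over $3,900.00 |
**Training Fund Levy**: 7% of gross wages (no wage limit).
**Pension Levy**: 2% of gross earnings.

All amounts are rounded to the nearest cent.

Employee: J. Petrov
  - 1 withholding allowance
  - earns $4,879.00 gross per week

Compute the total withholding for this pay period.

$1,397.84

Territorial Income Tax: taxable = $4,879.00 − 1×$150.00 = $4,729.00
  $638.49 + 38.63% × ($4,729.00 − $3,900.00) = $638.49 + 38.63% × $829.00 = $958.73
Training Fund Levy: 7% × $4,879.00 = $341.53
Pension Levy: 2% × $4,879.00 = $97.58
Total: $958.73 + $341.53 + $97.58 = $1,397.84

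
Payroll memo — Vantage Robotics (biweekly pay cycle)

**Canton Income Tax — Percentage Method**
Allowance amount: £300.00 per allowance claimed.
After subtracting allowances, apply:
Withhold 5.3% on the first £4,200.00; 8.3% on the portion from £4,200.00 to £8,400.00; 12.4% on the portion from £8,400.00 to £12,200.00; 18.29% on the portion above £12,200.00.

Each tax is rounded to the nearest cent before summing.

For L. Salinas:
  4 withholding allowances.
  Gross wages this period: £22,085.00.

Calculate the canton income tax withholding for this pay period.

Canton Income Tax: taxable = £22,085.00 − 4×£300.00 = £20,885.00
  £1,042.40 + 18.29% × (£20,885.00 − £12,200.00) = £1,042.40 + 18.29% × £8,685.00 = £2,630.89

£2,630.89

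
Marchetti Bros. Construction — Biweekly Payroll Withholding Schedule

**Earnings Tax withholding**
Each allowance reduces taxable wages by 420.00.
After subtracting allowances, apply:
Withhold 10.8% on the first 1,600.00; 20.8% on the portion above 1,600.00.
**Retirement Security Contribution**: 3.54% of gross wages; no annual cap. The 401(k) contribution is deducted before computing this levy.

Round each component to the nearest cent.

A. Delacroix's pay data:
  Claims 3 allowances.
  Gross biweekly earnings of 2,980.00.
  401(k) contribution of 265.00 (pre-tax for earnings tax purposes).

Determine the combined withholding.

Earnings Tax: taxable = 2,980.00 − 265.00 − 3×420.00 = 1,455.00
  10.8% × 1,455.00 = 157.14
Retirement Security Contribution: 3.54% × 2,715.00 = 96.11
Total: 157.14 + 96.11 = 253.25

253.25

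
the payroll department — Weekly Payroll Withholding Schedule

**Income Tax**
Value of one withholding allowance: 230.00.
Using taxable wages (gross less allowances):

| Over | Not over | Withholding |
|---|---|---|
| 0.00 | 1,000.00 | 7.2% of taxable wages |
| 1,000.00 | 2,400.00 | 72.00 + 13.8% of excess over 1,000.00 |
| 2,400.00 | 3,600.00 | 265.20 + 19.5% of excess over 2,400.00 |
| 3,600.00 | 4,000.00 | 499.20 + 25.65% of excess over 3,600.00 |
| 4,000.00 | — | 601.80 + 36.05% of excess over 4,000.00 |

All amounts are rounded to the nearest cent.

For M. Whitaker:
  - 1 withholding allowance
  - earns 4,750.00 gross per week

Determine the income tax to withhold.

Income Tax: taxable = 4,750.00 − 1×230.00 = 4,520.00
  601.80 + 36.05% × (4,520.00 − 4,000.00) = 601.80 + 36.05% × 520.00 = 789.26

789.26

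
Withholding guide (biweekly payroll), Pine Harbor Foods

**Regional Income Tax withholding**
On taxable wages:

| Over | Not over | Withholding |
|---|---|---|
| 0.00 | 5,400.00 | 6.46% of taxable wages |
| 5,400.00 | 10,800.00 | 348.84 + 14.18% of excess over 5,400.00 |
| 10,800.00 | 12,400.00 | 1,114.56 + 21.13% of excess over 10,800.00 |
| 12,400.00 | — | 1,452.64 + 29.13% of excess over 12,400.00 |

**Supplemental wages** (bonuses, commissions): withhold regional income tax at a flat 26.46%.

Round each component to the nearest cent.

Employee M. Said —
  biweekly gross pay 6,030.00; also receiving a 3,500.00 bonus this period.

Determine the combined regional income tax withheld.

Regional Income Tax: taxable = 6,030.00
  348.84 + 14.18% × (6,030.00 − 5,400.00) = 348.84 + 14.18% × 630.00 = 438.17
Supplemental (26.46% flat on bonus): 26.46% × 3,500.00 = 926.10
Total regional income tax: 438.17 + 926.10 = 1,364.27

1,364.27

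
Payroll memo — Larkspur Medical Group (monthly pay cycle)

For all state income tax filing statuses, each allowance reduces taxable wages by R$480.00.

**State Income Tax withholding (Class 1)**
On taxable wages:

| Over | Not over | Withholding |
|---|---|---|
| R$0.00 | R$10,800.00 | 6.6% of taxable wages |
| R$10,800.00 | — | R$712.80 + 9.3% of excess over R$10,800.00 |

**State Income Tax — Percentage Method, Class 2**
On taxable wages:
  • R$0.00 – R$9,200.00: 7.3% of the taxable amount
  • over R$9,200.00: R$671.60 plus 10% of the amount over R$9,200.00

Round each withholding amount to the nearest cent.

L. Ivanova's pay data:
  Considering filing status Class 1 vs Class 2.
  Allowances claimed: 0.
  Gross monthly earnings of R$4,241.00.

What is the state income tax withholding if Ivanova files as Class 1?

State Income Tax (Class 1): taxable = R$4,241.00
  6.6% × R$4,241.00 = R$279.91

R$279.91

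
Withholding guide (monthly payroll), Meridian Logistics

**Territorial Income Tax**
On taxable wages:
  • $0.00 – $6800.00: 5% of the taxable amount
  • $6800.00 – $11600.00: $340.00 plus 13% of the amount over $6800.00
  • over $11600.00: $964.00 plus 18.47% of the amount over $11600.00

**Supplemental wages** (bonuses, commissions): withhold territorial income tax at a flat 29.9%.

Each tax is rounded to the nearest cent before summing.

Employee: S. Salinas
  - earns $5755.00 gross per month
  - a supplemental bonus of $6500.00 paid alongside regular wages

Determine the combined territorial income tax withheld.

$2231.25

Territorial Income Tax: taxable = $5755.00
  5% × $5755.00 = $287.75
Supplemental (29.9% flat on bonus): 29.9% × $6500.00 = $1943.50
Total territorial income tax: $287.75 + $1943.50 = $2231.25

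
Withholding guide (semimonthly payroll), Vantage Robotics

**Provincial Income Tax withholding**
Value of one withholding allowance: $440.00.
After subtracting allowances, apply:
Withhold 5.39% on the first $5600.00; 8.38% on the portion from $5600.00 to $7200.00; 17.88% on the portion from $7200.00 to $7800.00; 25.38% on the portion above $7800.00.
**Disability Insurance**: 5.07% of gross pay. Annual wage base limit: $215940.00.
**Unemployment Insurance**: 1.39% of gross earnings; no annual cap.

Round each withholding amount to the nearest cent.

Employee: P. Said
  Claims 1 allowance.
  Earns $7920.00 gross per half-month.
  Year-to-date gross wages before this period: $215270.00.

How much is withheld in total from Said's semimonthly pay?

Provincial Income Tax: taxable = $7920.00 − 1×$440.00 = $7480.00
  $435.92 + 17.88% × ($7480.00 − $7200.00) = $435.92 + 17.88% × $280.00 = $485.98
Disability Insurance: cap $215940.00 − YTD $215270.00 = $670.00 subject; 5.07% × $670.00 = $33.97
Unemployment Insurance: 1.39% × $7920.00 = $110.09
Total: $485.98 + $33.97 + $110.09 = $630.04

$630.04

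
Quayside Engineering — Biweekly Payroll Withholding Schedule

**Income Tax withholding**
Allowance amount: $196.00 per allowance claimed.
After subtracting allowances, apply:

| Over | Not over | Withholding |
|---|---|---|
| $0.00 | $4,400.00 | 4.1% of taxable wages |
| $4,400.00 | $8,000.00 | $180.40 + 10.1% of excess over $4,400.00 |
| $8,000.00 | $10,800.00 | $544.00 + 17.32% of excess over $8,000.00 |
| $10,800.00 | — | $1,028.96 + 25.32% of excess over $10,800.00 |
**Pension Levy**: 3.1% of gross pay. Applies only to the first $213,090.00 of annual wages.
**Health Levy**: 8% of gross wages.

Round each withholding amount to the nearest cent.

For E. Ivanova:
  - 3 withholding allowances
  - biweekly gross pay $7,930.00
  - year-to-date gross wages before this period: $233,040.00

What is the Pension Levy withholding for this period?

$0.00

Pension Levy: YTD $233,040.00 ≥ cap $213,090.00 → $0.00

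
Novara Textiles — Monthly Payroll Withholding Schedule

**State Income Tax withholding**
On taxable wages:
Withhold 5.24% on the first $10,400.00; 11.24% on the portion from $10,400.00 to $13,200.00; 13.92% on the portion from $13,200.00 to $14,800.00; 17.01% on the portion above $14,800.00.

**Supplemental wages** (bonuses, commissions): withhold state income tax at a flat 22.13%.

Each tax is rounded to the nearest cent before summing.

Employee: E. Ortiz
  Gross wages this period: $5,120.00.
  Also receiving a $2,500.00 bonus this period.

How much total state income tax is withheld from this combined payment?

$821.54

State Income Tax: taxable = $5,120.00
  5.24% × $5,120.00 = $268.29
Supplemental (22.13% flat on bonus): 22.13% × $2,500.00 = $553.25
Total state income tax: $268.29 + $553.25 = $821.54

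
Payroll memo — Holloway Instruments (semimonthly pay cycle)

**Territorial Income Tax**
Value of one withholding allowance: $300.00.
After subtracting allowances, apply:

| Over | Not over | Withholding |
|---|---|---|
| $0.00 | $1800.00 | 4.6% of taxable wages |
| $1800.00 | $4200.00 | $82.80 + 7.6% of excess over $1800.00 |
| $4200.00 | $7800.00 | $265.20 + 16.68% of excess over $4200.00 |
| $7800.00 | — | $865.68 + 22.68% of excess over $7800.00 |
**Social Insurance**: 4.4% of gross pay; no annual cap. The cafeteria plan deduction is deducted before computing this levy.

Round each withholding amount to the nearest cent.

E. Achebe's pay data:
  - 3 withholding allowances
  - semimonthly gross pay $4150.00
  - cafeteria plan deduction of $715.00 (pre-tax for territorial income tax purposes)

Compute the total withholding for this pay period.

$289.80

Territorial Income Tax: taxable = $4150.00 − $715.00 − 3×$300.00 = $2535.00
  $82.80 + 7.6% × ($2535.00 − $1800.00) = $82.80 + 7.6% × $735.00 = $138.66
Social Insurance: 4.4% × $3435.00 = $151.14
Total: $138.66 + $151.14 = $289.80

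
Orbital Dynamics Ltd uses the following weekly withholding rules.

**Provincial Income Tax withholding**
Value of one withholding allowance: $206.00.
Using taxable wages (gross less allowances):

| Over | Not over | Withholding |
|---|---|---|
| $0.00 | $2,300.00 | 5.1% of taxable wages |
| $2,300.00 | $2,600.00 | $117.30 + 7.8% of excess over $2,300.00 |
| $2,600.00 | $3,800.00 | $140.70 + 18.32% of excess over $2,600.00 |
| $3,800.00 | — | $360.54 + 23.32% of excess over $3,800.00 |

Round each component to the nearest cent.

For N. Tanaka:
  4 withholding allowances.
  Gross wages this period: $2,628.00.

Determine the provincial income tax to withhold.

Provincial Income Tax: taxable = $2,628.00 − 4×$206.00 = $1,804.00
  5.1% × $1,804.00 = $92.00

$92.00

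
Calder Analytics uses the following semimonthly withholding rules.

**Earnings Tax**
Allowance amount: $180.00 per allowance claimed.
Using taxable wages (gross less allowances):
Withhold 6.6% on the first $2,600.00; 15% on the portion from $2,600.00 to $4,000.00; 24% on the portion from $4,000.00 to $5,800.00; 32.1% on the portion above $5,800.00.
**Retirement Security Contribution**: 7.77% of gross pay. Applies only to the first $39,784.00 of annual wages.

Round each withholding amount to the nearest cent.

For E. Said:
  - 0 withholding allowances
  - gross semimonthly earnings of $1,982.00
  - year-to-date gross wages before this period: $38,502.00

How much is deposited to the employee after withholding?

$1,751.58

Earnings Tax: taxable = $1,982.00
  6.6% × $1,982.00 = $130.81
Retirement Security Contribution: cap $39,784.00 − YTD $38,502.00 = $1,282.00 subject; 7.77% × $1,282.00 = $99.61
Total withheld: $130.81 + $99.61 = $230.42
Net pay: $1,982.00 − $230.42 = $1,751.58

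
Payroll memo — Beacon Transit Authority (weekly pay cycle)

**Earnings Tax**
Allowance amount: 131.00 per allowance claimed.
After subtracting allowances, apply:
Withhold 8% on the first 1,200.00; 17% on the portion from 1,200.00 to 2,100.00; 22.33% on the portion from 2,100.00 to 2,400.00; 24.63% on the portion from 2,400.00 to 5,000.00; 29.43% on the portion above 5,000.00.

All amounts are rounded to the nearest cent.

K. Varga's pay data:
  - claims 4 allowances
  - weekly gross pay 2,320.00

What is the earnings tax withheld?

Earnings Tax: taxable = 2,320.00 − 4×131.00 = 1,796.00
  96.00 + 17% × (1,796.00 − 1,200.00) = 96.00 + 17% × 596.00 = 197.32

197.32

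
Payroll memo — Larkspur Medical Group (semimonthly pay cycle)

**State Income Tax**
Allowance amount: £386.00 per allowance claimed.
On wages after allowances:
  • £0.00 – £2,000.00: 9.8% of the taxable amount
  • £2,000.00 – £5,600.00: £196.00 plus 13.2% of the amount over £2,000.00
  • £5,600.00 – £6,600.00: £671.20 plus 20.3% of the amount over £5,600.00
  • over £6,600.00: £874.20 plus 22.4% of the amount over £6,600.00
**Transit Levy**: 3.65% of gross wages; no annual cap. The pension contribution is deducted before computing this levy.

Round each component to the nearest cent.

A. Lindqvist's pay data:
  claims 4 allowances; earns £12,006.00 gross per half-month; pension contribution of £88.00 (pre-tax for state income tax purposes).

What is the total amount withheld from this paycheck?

£2,154.59

State Income Tax: taxable = £12,006.00 − £88.00 − 4×£386.00 = £10,374.00
  £874.20 + 22.4% × (£10,374.00 − £6,600.00) = £874.20 + 22.4% × £3,774.00 = £1,719.58
Transit Levy: 3.65% × £11,918.00 = £435.01
Total: £1,719.58 + £435.01 = £2,154.59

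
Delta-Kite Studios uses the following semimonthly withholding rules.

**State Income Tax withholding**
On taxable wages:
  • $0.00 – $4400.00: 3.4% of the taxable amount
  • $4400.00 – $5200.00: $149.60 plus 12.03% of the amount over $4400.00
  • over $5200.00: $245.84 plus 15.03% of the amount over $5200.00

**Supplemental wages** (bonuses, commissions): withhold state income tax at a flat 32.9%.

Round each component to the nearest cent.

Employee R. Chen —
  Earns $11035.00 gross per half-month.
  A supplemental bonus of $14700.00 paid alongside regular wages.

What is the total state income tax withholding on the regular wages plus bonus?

$5959.14

State Income Tax: taxable = $11035.00
  $245.84 + 15.03% × ($11035.00 − $5200.00) = $245.84 + 15.03% × $5835.00 = $1122.84
Supplemental (32.9% flat on bonus): 32.9% × $14700.00 = $4836.30
Total state income tax: $1122.84 + $4836.30 = $5959.14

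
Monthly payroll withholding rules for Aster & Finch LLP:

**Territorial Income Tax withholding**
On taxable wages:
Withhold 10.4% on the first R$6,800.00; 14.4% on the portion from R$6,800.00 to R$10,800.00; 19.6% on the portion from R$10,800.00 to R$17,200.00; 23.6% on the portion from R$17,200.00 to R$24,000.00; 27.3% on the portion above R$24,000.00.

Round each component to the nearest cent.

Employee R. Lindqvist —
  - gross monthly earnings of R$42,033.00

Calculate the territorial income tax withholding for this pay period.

R$9,065.41

Territorial Income Tax: taxable = R$42,033.00
  R$4,142.40 + 27.3% × (R$42,033.00 − R$24,000.00) = R$4,142.40 + 27.3% × R$18,033.00 = R$9,065.41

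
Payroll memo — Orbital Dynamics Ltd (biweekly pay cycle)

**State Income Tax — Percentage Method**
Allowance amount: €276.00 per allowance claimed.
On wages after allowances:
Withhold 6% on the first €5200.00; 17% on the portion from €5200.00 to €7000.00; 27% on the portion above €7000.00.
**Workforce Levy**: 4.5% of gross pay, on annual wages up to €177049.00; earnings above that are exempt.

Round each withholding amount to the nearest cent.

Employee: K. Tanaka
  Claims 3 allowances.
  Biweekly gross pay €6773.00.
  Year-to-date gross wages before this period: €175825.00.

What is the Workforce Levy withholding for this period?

€55.08

Workforce Levy: cap €177049.00 − YTD €175825.00 = €1224.00 subject; 4.5% × €1224.00 = €55.08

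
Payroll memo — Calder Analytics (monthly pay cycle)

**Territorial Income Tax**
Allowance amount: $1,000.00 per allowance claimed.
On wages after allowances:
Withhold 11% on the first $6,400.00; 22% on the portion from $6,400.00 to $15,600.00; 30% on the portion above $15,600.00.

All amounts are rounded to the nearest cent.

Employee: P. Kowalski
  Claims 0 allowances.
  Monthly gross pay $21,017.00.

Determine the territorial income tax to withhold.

$4,353.10

Territorial Income Tax: taxable = $21,017.00
  $2,728.00 + 30% × ($21,017.00 − $15,600.00) = $2,728.00 + 30% × $5,417.00 = $4,353.10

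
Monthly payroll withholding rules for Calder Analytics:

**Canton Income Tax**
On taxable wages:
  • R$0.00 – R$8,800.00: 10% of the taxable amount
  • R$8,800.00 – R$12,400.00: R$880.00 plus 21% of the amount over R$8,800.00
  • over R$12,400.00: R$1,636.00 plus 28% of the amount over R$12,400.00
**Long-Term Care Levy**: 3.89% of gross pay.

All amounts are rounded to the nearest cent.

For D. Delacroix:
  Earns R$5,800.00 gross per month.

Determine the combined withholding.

R$805.62

Canton Income Tax: taxable = R$5,800.00
  10% × R$5,800.00 = R$580.00
Long-Term Care Levy: 3.89% × R$5,800.00 = R$225.62
Total: R$580.00 + R$225.62 = R$805.62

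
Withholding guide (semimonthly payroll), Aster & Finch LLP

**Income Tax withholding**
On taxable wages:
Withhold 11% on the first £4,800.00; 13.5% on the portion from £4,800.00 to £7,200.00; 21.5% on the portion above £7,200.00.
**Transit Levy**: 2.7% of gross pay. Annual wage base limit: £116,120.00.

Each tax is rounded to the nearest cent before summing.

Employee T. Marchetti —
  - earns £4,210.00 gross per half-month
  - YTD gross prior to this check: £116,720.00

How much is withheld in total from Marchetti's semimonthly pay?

£463.10

Income Tax: taxable = £4,210.00
  11% × £4,210.00 = £463.10
Transit Levy: YTD £116,720.00 ≥ cap £116,120.00 → £0.00
Total: £463.10 + £0.00 = £463.10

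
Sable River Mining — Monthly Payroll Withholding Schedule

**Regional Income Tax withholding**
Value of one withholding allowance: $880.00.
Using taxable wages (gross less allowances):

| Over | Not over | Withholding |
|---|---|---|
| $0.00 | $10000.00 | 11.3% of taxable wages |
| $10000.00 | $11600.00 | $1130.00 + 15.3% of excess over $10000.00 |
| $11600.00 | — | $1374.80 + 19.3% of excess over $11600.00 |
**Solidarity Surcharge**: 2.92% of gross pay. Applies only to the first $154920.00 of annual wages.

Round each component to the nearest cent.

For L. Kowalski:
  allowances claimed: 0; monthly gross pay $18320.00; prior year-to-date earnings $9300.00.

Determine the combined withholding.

Regional Income Tax: taxable = $18320.00
  $1374.80 + 19.3% × ($18320.00 − $11600.00) = $1374.80 + 19.3% × $6720.00 = $2671.76
Solidarity Surcharge: 2.92% × $18320.00 = $534.94
Total: $2671.76 + $534.94 = $3206.70

$3206.70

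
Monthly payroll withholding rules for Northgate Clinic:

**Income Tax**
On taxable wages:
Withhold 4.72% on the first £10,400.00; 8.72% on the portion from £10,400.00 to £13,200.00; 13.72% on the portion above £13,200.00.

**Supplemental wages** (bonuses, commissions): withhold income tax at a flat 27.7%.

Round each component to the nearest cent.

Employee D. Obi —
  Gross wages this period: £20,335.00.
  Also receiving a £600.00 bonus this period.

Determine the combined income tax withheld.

£1,880.16

Income Tax: taxable = £20,335.00
  £735.04 + 13.72% × (£20,335.00 − £13,200.00) = £735.04 + 13.72% × £7,135.00 = £1,713.96
Supplemental (27.7% flat on bonus): 27.7% × £600.00 = £166.20
Total income tax: £1,713.96 + £166.20 = £1,880.16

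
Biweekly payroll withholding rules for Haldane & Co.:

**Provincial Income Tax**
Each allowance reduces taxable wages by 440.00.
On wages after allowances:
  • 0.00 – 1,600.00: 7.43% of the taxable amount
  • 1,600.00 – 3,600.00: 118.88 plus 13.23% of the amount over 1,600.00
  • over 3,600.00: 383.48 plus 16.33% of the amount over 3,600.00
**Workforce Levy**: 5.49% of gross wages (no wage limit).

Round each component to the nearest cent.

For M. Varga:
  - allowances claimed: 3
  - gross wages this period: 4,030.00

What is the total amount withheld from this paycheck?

486.98

Provincial Income Tax: taxable = 4,030.00 − 3×440.00 = 2,710.00
  118.88 + 13.23% × (2,710.00 − 1,600.00) = 118.88 + 13.23% × 1,110.00 = 265.73
Workforce Levy: 5.49% × 4,030.00 = 221.25
Total: 265.73 + 221.25 = 486.98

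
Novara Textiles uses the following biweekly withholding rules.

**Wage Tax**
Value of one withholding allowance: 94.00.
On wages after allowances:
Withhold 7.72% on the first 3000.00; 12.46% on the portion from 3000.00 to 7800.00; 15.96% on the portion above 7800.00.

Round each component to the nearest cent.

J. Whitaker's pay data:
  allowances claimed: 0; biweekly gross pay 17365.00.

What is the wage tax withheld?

Wage Tax: taxable = 17365.00
  829.68 + 15.96% × (17365.00 − 7800.00) = 829.68 + 15.96% × 9565.00 = 2356.25

2356.25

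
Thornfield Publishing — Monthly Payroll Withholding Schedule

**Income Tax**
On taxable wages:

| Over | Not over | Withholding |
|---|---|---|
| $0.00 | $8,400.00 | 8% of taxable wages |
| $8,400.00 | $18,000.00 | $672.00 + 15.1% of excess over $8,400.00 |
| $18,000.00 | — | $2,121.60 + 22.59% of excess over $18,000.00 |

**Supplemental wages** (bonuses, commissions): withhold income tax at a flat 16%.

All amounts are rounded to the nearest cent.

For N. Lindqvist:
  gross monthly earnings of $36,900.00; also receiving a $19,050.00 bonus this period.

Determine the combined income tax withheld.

$9,439.11

Income Tax: taxable = $36,900.00
  $2,121.60 + 22.59% × ($36,900.00 − $18,000.00) = $2,121.60 + 22.59% × $18,900.00 = $6,391.11
Supplemental (16% flat on bonus): 16% × $19,050.00 = $3,048.00
Total income tax: $6,391.11 + $3,048.00 = $9,439.11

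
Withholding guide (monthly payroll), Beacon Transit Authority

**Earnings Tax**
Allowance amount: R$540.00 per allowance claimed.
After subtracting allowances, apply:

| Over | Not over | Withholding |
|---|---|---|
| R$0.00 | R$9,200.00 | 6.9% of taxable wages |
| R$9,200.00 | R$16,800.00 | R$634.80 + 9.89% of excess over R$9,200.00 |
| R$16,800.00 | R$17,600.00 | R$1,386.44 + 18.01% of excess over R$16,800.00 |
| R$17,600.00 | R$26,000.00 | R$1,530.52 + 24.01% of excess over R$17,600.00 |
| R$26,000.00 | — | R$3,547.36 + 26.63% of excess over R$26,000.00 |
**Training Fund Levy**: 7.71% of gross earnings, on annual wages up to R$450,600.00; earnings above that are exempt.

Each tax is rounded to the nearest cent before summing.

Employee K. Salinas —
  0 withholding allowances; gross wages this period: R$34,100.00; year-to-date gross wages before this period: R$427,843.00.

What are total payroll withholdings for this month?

R$7,458.95

Earnings Tax: taxable = R$34,100.00
  R$3,547.36 + 26.63% × (R$34,100.00 − R$26,000.00) = R$3,547.36 + 26.63% × R$8,100.00 = R$5,704.39
Training Fund Levy: cap R$450,600.00 − YTD R$427,843.00 = R$22,757.00 subject; 7.71% × R$22,757.00 = R$1,754.56
Total: R$5,704.39 + R$1,754.56 = R$7,458.95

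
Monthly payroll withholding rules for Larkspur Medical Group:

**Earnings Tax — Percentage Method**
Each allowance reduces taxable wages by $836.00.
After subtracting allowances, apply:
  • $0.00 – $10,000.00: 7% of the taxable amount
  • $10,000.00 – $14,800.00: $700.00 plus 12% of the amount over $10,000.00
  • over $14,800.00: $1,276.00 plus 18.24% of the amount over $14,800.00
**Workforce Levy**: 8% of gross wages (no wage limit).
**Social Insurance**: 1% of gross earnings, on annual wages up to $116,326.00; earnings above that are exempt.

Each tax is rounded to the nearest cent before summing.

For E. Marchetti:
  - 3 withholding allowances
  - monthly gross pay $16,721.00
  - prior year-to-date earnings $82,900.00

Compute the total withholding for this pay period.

$2,710.45

Earnings Tax: taxable = $16,721.00 − 3×$836.00 = $14,213.00
  $700.00 + 12% × ($14,213.00 − $10,000.00) = $700.00 + 12% × $4,213.00 = $1,205.56
Workforce Levy: 8% × $16,721.00 = $1,337.68
Social Insurance: 1% × $16,721.00 = $167.21
Total: $1,205.56 + $1,337.68 + $167.21 = $2,710.45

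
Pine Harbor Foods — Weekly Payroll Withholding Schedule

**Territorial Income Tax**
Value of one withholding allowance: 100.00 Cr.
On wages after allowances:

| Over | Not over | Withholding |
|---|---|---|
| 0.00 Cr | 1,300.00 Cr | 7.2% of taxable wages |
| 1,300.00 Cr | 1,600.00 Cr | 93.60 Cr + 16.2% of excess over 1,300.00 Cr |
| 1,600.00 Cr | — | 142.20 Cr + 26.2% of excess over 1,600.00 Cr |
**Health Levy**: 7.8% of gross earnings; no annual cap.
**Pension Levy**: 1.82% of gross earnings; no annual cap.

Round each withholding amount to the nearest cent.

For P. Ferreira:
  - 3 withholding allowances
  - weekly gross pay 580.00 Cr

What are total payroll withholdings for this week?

75.96 Cr

Territorial Income Tax: taxable = 580.00 Cr − 3×100.00 Cr = 280.00 Cr
  7.2% × 280.00 Cr = 20.16 Cr
Health Levy: 7.8% × 580.00 Cr = 45.24 Cr
Pension Levy: 1.82% × 580.00 Cr = 10.56 Cr
Total: 20.16 Cr + 45.24 Cr + 10.56 Cr = 75.96 Cr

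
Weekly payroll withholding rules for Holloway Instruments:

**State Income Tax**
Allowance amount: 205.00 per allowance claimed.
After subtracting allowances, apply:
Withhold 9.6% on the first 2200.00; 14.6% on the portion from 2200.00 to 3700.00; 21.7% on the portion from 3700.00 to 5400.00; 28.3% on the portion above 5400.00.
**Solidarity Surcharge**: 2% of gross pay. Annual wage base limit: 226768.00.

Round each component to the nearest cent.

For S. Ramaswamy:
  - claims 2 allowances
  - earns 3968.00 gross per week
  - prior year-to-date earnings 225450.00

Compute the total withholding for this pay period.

435.83

State Income Tax: taxable = 3968.00 − 2×205.00 = 3558.00
  211.20 + 14.6% × (3558.00 − 2200.00) = 211.20 + 14.6% × 1358.00 = 409.47
Solidarity Surcharge: cap 226768.00 − YTD 225450.00 = 1318.00 subject; 2% × 1318.00 = 26.36
Total: 409.47 + 26.36 = 435.83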